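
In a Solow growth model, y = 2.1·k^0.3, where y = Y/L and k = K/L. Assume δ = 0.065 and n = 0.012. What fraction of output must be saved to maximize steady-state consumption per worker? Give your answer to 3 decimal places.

s_gold = 0.300

n + δ = 0.012 + 0.065 = 0.077.
At the golden rule MPK = n+δ, and in any Cobb-Douglas steady state s = (n+δ)·k/y = MPK·k/y = capital's share 0.3.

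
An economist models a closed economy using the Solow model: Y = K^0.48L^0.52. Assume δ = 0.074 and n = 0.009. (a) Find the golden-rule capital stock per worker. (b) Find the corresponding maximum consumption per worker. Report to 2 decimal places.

(a) k_gold ≈ 29.22; (b) c_gold ≈ 2.63

Capital per worker breaks even when investment replaces (n + δ)·k; here n + δ = 0.083.
At the golden rule the marginal product of capital equals n+δ: 0.48·k^(0.48−1) = 0.083. Solving, k_gold = (0.48/0.083)^(1/0.52) ≈ 29.2212.
y_gold = 29.2212^0.48 ≈ 5.0528; c_gold = y_gold − 0.083·k_gold ≈ 2.6275.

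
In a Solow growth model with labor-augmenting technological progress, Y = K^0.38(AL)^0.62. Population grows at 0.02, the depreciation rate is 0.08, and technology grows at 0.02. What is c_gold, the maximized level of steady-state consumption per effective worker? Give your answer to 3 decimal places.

c_gold ≈ 1.257

The effective depreciation rate is n + g + δ = 0.02 + 0.02 + 0.08 = 0.12.
Maximizing c = f(k) − (n+g+δ)·k gives f'(k) = n+g+δ, i.e. 0.38·k^(0.38−1) = 0.12, so k_gold = (0.38/0.12)^(1/0.62) ≈ 6.4183.
y_gold = 6.4183^0.38 ≈ 2.0268.
c_gold = y_gold − (n+g+δ)·k_gold = 2.0268 − 0.12·6.4183 ≈ 1.2566.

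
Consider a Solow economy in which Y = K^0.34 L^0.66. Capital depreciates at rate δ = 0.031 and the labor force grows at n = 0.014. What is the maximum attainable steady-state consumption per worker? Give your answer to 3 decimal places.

c_gold ≈ 1.871

n + δ = 0.014 + 0.031 = 0.045.
Setting f'(k) = n+δ gives 0.34·k^(0.34−1) = 0.045, hence k_gold = (0.34/0.045)^(1/0.66) ≈ 21.4144.
y_gold = 21.4144^0.34 ≈ 2.8343.
c_gold = y_gold − (n+δ)·k_gold = 2.8343 − 0.045·21.4144 ≈ 1.8706.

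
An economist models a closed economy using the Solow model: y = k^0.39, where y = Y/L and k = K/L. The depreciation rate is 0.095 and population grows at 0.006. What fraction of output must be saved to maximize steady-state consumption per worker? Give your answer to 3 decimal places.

The effective depreciation rate is n + δ = 0.006 + 0.095 = 0.101.
At the golden rule MPK = n+δ, and in any Cobb-Douglas steady state s = (n+δ)·k/y = MPK·k/y = capital's share 0.39.

s_gold = 0.390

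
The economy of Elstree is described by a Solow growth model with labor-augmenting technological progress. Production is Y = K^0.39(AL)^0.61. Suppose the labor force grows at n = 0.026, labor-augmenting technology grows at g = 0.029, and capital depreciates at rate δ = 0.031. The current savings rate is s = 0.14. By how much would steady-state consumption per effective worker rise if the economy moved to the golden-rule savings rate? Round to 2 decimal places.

Δc ≈ 0.43

Break-even investment rate: n + g + δ = 0.026 + 0.029 + 0.031 = 0.086.
Current steady state (s = 0.14): k* = (0.14/0.086)^(1/0.61) ≈ 2.2230, y* = 2.2230^0.39 ≈ 1.3655, c* = (1−0.14)·1.3655 ≈ 1.1744.
Setting f'(k) = n+g+δ gives 0.39·k^(0.39−1) = 0.086, hence k_gold = (0.39/0.086)^(1/0.61) ≈ 11.9217.
y_gold = 11.9217^0.39 ≈ 2.6289, c_gold = y_gold − 0.086·k_gold ≈ 1.6036.
Gain: Δc = 1.6036 − 1.1744 ≈ 0.4293.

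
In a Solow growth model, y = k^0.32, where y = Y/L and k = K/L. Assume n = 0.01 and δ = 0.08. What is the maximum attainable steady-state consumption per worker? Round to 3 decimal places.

Capital per worker breaks even when investment replaces (n + δ)·k; here n + δ = 0.09.
Maximizing c = f(k) − (n+δ)·k gives f'(k) = n+δ, i.e. 0.32·k^(0.32−1) = 0.09, so k_gold = (0.32/0.09)^(1/0.68) ≈ 6.4589.
y_gold = 6.4589^0.32 ≈ 1.8166.
c_gold = y_gold − (n+δ)·k_gold = 1.8166 − 0.09·6.4589 ≈ 1.2353.

c_gold ≈ 1.235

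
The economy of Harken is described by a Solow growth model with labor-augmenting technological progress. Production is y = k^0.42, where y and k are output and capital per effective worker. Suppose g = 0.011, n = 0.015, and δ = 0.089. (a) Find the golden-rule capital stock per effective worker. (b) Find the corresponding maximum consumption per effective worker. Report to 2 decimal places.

(a) k_gold ≈ 9.33; (b) c_gold ≈ 1.48

Break-even investment rate: n + g + δ = 0.015 + 0.011 + 0.089 = 0.115.
Golden rule sets MPK = n+g+δ: 0.42·k^(0.42−1) = 0.115, so k_gold = (0.42/0.115)^(1/0.58) ≈ 9.3307.
y_gold = 9.3307^0.42 ≈ 2.5548; c_gold = y_gold − 0.115·k_gold ≈ 1.4818.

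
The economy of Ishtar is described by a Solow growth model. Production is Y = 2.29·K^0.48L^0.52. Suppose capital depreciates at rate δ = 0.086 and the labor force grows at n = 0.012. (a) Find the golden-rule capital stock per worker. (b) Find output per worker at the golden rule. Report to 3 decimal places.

(a) k_gold ≈ 104.458; (b) y_gold ≈ 21.327

The effective depreciation rate is n + δ = 0.012 + 0.086 = 0.098.
At the golden rule the marginal product of capital equals n+δ: 0.48·2.29·k^(0.48−1) = 0.098. Solving, k_gold = (0.48·2.29/0.098)^(1/0.52) ≈ 104.4584.
y_gold = 2.29·104.4584^0.48 ≈ 21.3269.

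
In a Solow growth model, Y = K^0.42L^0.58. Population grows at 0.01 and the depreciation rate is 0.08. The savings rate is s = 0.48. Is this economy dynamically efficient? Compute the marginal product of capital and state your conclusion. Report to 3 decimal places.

dynamically inefficient; MPK ≈ 0.079

Break-even investment rate: n + δ = 0.01 + 0.08 = 0.09.
Steady-state k*: s·k^0.42 = 0.09·k gives k* = (0.48/0.09)^(1/0.58) ≈ 17.9245.
MPK = 0.42·17.9245^(-0.58) ≈ 0.0787.
MPK < n+δ = 0.09, so the economy is dynamically inefficient (over-saving).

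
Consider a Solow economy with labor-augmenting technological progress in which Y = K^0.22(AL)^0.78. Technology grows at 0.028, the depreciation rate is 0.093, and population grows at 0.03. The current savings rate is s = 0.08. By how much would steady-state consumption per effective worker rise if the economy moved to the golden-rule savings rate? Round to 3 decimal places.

Break-even investment rate: n + g + δ = 0.03 + 0.028 + 0.093 = 0.151.
Current steady state (s = 0.08): k* = (0.08/0.151)^(1/0.78) ≈ 0.4429, y* = 0.4429^0.22 ≈ 0.8360, c* = (1−0.08)·0.8360 ≈ 0.7691.
Golden rule sets MPK = n+g+δ: 0.22·k^(0.22−1) = 0.151, so k_gold = (0.22/0.151)^(1/0.78) ≈ 1.6201.
y_gold = 1.6201^0.22 ≈ 1.1120, c_gold = y_gold − 0.151·k_gold ≈ 0.8674.
Gain: Δc = 0.8674 − 0.7691 ≈ 0.0983.

Δc ≈ 0.098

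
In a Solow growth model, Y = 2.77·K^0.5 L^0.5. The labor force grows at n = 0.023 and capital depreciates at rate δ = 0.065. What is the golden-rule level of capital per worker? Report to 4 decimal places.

k_gold ≈ 247.7047

The effective depreciation rate is n + δ = 0.023 + 0.065 = 0.088.
Maximizing c = f(k) − (n+δ)·k gives f'(k) = n+δ, i.e. 0.5·2.77·k^(0.5−1) = 0.088, so k_gold = (0.5·2.77/0.088)^(1/0.5) ≈ 247.7047.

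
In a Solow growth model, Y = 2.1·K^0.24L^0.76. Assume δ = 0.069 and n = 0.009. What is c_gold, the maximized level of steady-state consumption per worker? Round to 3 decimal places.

Capital per worker breaks even when investment replaces (n + δ)·k; here n + δ = 0.078.
At the golden rule the marginal product of capital equals n+δ: 0.24·2.1·k^(0.24−1) = 0.078. Solving, k_gold = (0.24·2.1/0.078)^(1/0.76) ≈ 11.6475.
y_gold = 2.1·11.6475^0.24 ≈ 3.7854.
c_gold = y_gold − (n+δ)·k_gold = 3.7854 − 0.078·11.6475 ≈ 2.8769.

c_gold ≈ 2.877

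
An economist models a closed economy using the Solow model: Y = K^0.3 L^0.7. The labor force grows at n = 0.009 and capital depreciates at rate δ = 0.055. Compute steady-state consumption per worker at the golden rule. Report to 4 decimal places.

c_gold ≈ 1.3572

n + δ = 0.009 + 0.055 = 0.064.
Golden rule sets MPK = n+δ: 0.3·k^(0.3−1) = 0.064, so k_gold = (0.3/0.064)^(1/0.7) ≈ 9.0884.
y_gold = 9.0884^0.3 ≈ 1.9389.
c_gold = y_gold − (n+δ)·k_gold = 1.9389 − 0.064·9.0884 ≈ 1.3572.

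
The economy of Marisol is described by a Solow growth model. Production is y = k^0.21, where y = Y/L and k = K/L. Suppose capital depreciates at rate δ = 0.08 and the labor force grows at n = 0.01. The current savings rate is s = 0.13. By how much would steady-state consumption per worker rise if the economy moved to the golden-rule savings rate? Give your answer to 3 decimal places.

Δc ≈ 0.030

Break-even investment rate: n + δ = 0.01 + 0.08 = 0.09.
Current steady state (s = 0.13): k* = (0.13/0.09)^(1/0.79) ≈ 1.5928, y* = 1.5928^0.21 ≈ 1.1027, c* = (1−0.13)·1.1027 ≈ 0.9593.
Maximizing c = f(k) − (n+δ)·k gives f'(k) = n+δ, i.e. 0.21·k^(0.21−1) = 0.09, so k_gold = (0.21/0.09)^(1/0.79) ≈ 2.9228.
y_gold = 2.9228^0.21 ≈ 1.2526, c_gold = y_gold − 0.09·k_gold ≈ 0.9896.
Gain: Δc = 0.9896 − 0.9593 ≈ 0.0302.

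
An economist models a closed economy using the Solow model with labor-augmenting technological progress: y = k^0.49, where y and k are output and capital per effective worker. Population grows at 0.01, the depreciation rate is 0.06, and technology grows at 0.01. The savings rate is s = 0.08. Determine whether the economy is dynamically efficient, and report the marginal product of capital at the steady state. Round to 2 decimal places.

Break-even investment rate: n + g + δ = 0.01 + 0.01 + 0.06 = 0.08.
Steady-state k*: s·k^0.49 = 0.08·k gives k* = (0.08/0.08)^(1/0.51) ≈ 1.0000.
MPK = 0.49·1.0000^(-0.51) ≈ 0.4900.
MPK > n+g+δ = 0.08, so the economy is dynamically efficient (under-saving).

dynamically efficient; MPK ≈ 0.49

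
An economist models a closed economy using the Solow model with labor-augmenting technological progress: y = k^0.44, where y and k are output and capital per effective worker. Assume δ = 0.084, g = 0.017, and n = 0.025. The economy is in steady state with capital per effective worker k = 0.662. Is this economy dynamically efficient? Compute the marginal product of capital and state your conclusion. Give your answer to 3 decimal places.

dynamically efficient; MPK ≈ 0.554

Break-even investment rate: n + g + δ = 0.025 + 0.017 + 0.084 = 0.126.
MPK = 0.44·k^(0.44−1) = 0.44·0.662^(-0.56) ≈ 0.5543.
MPK > 0.126, so the economy is dynamically efficient (under-saving).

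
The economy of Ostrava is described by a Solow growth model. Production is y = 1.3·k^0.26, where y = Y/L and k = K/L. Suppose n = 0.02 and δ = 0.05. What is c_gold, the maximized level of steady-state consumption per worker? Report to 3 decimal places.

Break-even investment rate: n + δ = 0.02 + 0.05 = 0.07.
Setting f'(k) = n+δ gives 0.26·1.3·k^(0.26−1) = 0.07, hence k_gold = (0.26·1.3/0.07)^(1/0.74) ≈ 8.3961.
y_gold = 1.3·8.3961^0.26 ≈ 2.2605.
c_gold = y_gold − (n+δ)·k_gold = 2.2605 − 0.07·8.3961 ≈ 1.6728.

c_gold ≈ 1.673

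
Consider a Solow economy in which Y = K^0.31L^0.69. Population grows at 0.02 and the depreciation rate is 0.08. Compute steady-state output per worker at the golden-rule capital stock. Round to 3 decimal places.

Break-even investment rate: n + δ = 0.02 + 0.08 = 0.1.
At the golden rule the marginal product of capital equals n+δ: 0.31·k^(0.31−1) = 0.1. Solving, k_gold = (0.31/0.1)^(1/0.69) ≈ 5.1537.
Output: y_gold = k_gold^0.31 = 5.1537^0.31 ≈ 1.6625.

y_gold ≈ 1.662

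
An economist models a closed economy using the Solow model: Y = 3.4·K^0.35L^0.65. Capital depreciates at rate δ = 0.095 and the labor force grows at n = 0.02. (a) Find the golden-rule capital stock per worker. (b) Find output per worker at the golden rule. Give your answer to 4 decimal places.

n + δ = 0.02 + 0.095 = 0.115.
At the golden rule the marginal product of capital equals n+δ: 0.35·3.4·k^(0.35−1) = 0.115. Solving, k_gold = (0.35·3.4/0.115)^(1/0.65) ≈ 36.4172.
y_gold = 3.4·36.4172^0.35 ≈ 11.9656.

(a) k_gold ≈ 36.4172; (b) y_gold ≈ 11.9656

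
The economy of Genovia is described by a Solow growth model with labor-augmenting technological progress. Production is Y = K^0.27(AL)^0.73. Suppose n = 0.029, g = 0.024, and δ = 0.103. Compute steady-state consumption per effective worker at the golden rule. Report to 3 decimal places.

c_gold ≈ 0.894

Break-even investment rate: n + g + δ = 0.029 + 0.024 + 0.103 = 0.156.
Golden rule sets MPK = n+g+δ: 0.27·k^(0.27−1) = 0.156, so k_gold = (0.27/0.156)^(1/0.73) ≈ 2.1201.
y_gold = 2.1201^0.27 ≈ 1.2249.
c_gold = y_gold − (n+g+δ)·k_gold = 1.2249 − 0.156·2.1201 ≈ 0.8942.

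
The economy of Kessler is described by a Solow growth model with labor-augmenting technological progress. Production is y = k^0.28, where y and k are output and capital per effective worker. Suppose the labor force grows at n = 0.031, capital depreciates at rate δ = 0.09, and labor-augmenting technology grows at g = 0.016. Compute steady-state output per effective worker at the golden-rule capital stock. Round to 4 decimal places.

n + g + δ = 0.031 + 0.016 + 0.09 = 0.137.
Maximizing c = f(k) − (n+g+δ)·k gives f'(k) = n+g+δ, i.e. 0.28·k^(0.28−1) = 0.137, so k_gold = (0.28/0.137)^(1/0.72) ≈ 2.6988.
Output: y_gold = k_gold^0.28 = 2.6988^0.28 ≈ 1.3205.

y_gold ≈ 1.3205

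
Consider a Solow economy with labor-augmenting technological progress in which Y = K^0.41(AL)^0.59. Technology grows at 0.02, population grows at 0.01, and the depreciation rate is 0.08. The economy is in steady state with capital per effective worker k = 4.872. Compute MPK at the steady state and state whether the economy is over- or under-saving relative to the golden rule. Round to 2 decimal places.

n + g + δ = 0.01 + 0.02 + 0.08 = 0.11.
MPK = 0.41·k^(0.41−1) = 0.41·4.872^(-0.59) ≈ 0.1611.
MPK > 0.11, so the economy is dynamically efficient (under-saving).

under-saving; MPK ≈ 0.16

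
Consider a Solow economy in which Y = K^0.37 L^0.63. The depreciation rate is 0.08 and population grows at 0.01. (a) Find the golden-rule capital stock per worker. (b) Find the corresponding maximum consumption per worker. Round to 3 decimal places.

(a) k_gold ≈ 9.431; (b) c_gold ≈ 1.445

Capital per worker breaks even when investment replaces (n + δ)·k; here n + δ = 0.09.
Setting f'(k) = n+δ gives 0.37·k^(0.37−1) = 0.09, hence k_gold = (0.37/0.09)^(1/0.63) ≈ 9.4306.
y_gold = 9.4306^0.37 ≈ 2.2939; c_gold = y_gold − 0.09·k_gold ≈ 1.4452.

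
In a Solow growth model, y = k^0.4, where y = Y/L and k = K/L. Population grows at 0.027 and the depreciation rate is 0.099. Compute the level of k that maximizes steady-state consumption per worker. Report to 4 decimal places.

n + δ = 0.027 + 0.099 = 0.126.
Maximizing c = f(k) − (n+δ)·k gives f'(k) = n+δ, i.e. 0.4·k^(0.4−1) = 0.126, so k_gold = (0.4/0.126)^(1/0.6) ≈ 6.8572.

k_gold ≈ 6.8572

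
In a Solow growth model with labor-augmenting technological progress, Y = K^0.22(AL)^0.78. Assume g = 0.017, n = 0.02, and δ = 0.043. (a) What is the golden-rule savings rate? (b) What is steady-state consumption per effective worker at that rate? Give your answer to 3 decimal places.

(a) s_gold = 0.220; (b) c_gold ≈ 1.038

Capital per effective worker breaks even when investment replaces (n + g + δ)·k; here n + g + δ = 0.08.
For Cobb-Douglas, s_gold equals capital's share: s_gold = 0.22.
Setting f'(k) = n+g+δ gives 0.22·k^(0.22−1) = 0.08, hence k_gold = (0.22/0.08)^(1/0.78) ≈ 3.6580.
y_gold = 3.6580^0.22 ≈ 1.3302; c_gold = (1−0.22)·y_gold ≈ 1.0375.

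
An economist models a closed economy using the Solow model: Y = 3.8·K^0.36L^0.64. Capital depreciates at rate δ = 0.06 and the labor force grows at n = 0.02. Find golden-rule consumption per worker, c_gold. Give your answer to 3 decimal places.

c_gold ≈ 12.009

Break-even investment rate: n + δ = 0.02 + 0.06 = 0.08.
Setting f'(k) = n+δ gives 0.36·3.8·k^(0.36−1) = 0.08, hence k_gold = (0.36·3.8/0.08)^(1/0.64) ≈ 84.4416.
y_gold = 3.8·84.4416^0.36 ≈ 18.7648.
c_gold = y_gold − (n+δ)·k_gold = 18.7648 − 0.08·84.4416 ≈ 12.0095.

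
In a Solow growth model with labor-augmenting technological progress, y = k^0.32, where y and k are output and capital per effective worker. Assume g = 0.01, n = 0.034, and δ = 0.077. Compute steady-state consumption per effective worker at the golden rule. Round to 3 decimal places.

The effective depreciation rate is n + g + δ = 0.034 + 0.01 + 0.077 = 0.121.
Golden rule sets MPK = n+g+δ: 0.32·k^(0.32−1) = 0.121, so k_gold = (0.32/0.121)^(1/0.68) ≈ 4.1795.
y_gold = 4.1795^0.32 ≈ 1.5804.
c_gold = y_gold − (n+g+δ)·k_gold = 1.5804 − 0.121·4.1795 ≈ 1.0747.

c_gold ≈ 1.075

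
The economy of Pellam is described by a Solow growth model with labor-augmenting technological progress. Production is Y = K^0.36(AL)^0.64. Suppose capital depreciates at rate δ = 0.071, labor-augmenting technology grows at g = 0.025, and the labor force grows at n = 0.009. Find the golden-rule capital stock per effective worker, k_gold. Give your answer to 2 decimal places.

Capital per effective worker breaks even when investment replaces (n + g + δ)·k; here n + g + δ = 0.105.
At the golden rule the marginal product of capital equals n+g+δ: 0.36·k^(0.36−1) = 0.105. Solving, k_gold = (0.36/0.105)^(1/0.64) ≈ 6.8567.

k_gold ≈ 6.86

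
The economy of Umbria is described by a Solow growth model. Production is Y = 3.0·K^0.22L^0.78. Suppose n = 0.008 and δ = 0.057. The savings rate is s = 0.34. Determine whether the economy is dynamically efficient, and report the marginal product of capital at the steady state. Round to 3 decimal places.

dynamically inefficient; MPK ≈ 0.042

The effective depreciation rate is n + δ = 0.008 + 0.057 = 0.065.
Steady-state k*: s·A·k^0.22 = 0.065·k gives k* = (0.34·3.0/0.065)^(1/0.78) ≈ 34.1139.
MPK = 0.22·3.0·34.1139^(-0.78) ≈ 0.0421.
MPK < n+δ = 0.065, so the economy is dynamically inefficient (over-saving).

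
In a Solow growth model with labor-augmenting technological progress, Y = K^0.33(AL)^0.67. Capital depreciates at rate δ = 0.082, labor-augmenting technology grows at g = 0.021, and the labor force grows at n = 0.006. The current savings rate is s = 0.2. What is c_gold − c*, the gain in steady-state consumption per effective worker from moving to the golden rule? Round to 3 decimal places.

Δc ≈ 0.077

The effective depreciation rate is n + g + δ = 0.006 + 0.021 + 0.082 = 0.109.
Current steady state (s = 0.2): k* = (0.2/0.109)^(1/0.67) ≈ 2.4742, y* = 2.4742^0.33 ≈ 1.3484, c* = (1−0.2)·1.3484 ≈ 1.0788.
At the golden rule the marginal product of capital equals n+g+δ: 0.33·k^(0.33−1) = 0.109. Solving, k_gold = (0.33/0.109)^(1/0.67) ≈ 5.2245.
y_gold = 5.2245^0.33 ≈ 1.7257, c_gold = y_gold − 0.109·k_gold ≈ 1.1562.
Gain: Δc = 1.1562 − 1.0788 ≈ 0.0774.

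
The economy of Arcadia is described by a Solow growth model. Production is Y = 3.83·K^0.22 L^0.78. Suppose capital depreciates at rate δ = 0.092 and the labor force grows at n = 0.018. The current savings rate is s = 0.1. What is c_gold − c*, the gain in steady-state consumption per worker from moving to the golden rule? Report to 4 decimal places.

Capital per worker breaks even when investment replaces (n + δ)·k; here n + δ = 0.11.
Current steady state (s = 0.1): k* = (0.1·3.83/0.11)^(1/0.78) ≈ 4.9502, y* = 3.83·4.9502^0.22 ≈ 5.4452, c* = (1−0.1)·5.4452 ≈ 4.9007.
At the golden rule the marginal product of capital equals n+δ: 0.22·3.83·k^(0.22−1) = 0.11. Solving, k_gold = (0.22·3.83/0.11)^(1/0.78) ≈ 13.6027.
y_gold = 3.83·13.6027^0.22 ≈ 6.8014, c_gold = y_gold − 0.11·k_gold ≈ 5.3051.
Gain: Δc = 5.3051 − 4.9007 ≈ 0.4044.

Δc ≈ 0.4044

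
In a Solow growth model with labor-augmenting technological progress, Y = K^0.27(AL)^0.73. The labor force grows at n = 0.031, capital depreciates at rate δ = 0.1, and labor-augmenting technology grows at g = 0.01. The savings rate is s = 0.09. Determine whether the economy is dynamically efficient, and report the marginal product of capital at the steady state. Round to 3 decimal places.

Break-even investment rate: n + g + δ = 0.031 + 0.01 + 0.1 = 0.141.
Steady-state k*: s·k^0.27 = 0.141·k gives k* = (0.09/0.141)^(1/0.73) ≈ 0.5406.
MPK = 0.27·0.5406^(-0.73) ≈ 0.4230.
MPK > n+g+δ = 0.141, so the economy is dynamically efficient (under-saving).

dynamically efficient; MPK ≈ 0.423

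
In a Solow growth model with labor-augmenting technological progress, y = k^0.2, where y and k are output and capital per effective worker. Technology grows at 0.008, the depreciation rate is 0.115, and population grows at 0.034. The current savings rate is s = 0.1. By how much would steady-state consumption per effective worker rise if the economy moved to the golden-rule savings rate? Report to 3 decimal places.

Break-even investment rate: n + g + δ = 0.034 + 0.008 + 0.115 = 0.157.
Current steady state (s = 0.1): k* = (0.1/0.157)^(1/0.8) ≈ 0.5690, y* = 0.5690^0.2 ≈ 0.8934, c* = (1−0.1)·0.8934 ≈ 0.8040.
At the golden rule the marginal product of capital equals n+g+δ: 0.2·k^(0.2−1) = 0.157. Solving, k_gold = (0.2/0.157)^(1/0.8) ≈ 1.3534.
y_gold = 1.3534^0.2 ≈ 1.0624, c_gold = y_gold − 0.157·k_gold ≈ 0.8499.
Gain: Δc = 0.8499 − 0.8040 ≈ 0.0459.

Δc ≈ 0.046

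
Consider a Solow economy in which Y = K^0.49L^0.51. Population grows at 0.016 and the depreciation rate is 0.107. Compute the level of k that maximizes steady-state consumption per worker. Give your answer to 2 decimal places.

k_gold ≈ 15.03

Capital per worker breaks even when investment replaces (n + δ)·k; here n + δ = 0.123.
Maximizing c = f(k) − (n+δ)·k gives f'(k) = n+δ, i.e. 0.49·k^(0.49−1) = 0.123, so k_gold = (0.49/0.123)^(1/0.51) ≈ 15.0328.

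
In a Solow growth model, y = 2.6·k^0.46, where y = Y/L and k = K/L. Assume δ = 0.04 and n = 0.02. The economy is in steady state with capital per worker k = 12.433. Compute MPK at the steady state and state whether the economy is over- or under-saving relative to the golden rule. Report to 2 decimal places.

n + δ = 0.02 + 0.04 = 0.06.
MPK = 0.46·2.6·k^(0.46−1) = 0.46·2.6·12.433^(-0.54) ≈ 0.3067.
MPK > 0.06, so the economy is dynamically efficient (under-saving).

under-saving; MPK ≈ 0.31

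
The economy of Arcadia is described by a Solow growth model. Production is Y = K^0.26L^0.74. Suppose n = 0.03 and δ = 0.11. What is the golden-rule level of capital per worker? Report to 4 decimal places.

k_gold ≈ 2.3084

Break-even investment rate: n + δ = 0.03 + 0.11 = 0.14.
Maximizing c = f(k) − (n+δ)·k gives f'(k) = n+δ, i.e. 0.26·k^(0.26−1) = 0.14, so k_gold = (0.26/0.14)^(1/0.74) ≈ 2.3084.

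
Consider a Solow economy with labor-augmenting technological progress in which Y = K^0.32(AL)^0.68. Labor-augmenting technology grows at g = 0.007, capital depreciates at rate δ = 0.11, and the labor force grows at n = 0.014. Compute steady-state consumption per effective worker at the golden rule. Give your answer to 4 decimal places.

c_gold ≈ 1.0352

The effective depreciation rate is n + g + δ = 0.014 + 0.007 + 0.11 = 0.131.
At the golden rule the marginal product of capital equals n+g+δ: 0.32·k^(0.32−1) = 0.131. Solving, k_gold = (0.32/0.131)^(1/0.68) ≈ 3.7189.
y_gold = 3.7189^0.32 ≈ 1.5224.
c_gold = y_gold − (n+g+δ)·k_gold = 1.5224 − 0.131·3.7189 ≈ 1.0352.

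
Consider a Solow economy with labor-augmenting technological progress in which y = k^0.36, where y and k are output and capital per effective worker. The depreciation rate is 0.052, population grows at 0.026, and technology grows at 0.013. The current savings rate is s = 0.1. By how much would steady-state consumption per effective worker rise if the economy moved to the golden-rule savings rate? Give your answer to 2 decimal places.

n + g + δ = 0.026 + 0.013 + 0.052 = 0.091.
Current steady state (s = 0.1): k* = (0.1/0.091)^(1/0.64) ≈ 1.1588, y* = 1.1588^0.36 ≈ 1.0545, c* = (1−0.1)·1.0545 ≈ 0.9490.
Maximizing c = f(k) − (n+g+δ)·k gives f'(k) = n+g+δ, i.e. 0.36·k^(0.36−1) = 0.091, so k_gold = (0.36/0.091)^(1/0.64) ≈ 8.5747.
y_gold = 8.5747^0.36 ≈ 2.1675, c_gold = y_gold − 0.091·k_gold ≈ 1.3872.
Gain: Δc = 1.3872 − 0.9490 ≈ 0.4382.

Δc ≈ 0.44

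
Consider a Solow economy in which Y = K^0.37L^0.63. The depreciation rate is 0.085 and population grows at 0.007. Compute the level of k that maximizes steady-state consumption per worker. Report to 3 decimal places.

n + δ = 0.007 + 0.085 = 0.092.
At the golden rule the marginal product of capital equals n+δ: 0.37·k^(0.37−1) = 0.092. Solving, k_gold = (0.37/0.092)^(1/0.63) ≈ 9.1072.

k_gold ≈ 9.107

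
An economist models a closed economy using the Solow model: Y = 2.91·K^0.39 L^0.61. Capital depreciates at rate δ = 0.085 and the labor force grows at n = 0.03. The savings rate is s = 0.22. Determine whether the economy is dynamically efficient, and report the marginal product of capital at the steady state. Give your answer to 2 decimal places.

dynamically efficient; MPK ≈ 0.20

Capital per worker breaks even when investment replaces (n + δ)·k; here n + δ = 0.115.
Steady-state k*: s·A·k^0.39 = 0.115·k gives k* = (0.22·2.91/0.115)^(1/0.61) ≈ 16.6849.
MPK = 0.39·2.91·16.6849^(-0.61) ≈ 0.2039.
MPK > n+δ = 0.115, so the economy is dynamically efficient (under-saving).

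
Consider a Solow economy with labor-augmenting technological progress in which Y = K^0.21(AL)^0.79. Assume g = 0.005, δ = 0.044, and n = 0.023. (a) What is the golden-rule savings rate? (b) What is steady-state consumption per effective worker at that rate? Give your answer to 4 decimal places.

(a) s_gold = 0.2100; (b) c_gold ≈ 1.0500

Capital per effective worker breaks even when investment replaces (n + g + δ)·k; here n + g + δ = 0.072.
For Cobb-Douglas, s_gold equals capital's share: s_gold = 0.21.
Setting f'(k) = n+g+δ gives 0.21·k^(0.21−1) = 0.072, hence k_gold = (0.21/0.072)^(1/0.79) ≈ 3.8767.
y_gold = 3.8767^0.21 ≈ 1.3292; c_gold = (1−0.21)·y_gold ≈ 1.0500.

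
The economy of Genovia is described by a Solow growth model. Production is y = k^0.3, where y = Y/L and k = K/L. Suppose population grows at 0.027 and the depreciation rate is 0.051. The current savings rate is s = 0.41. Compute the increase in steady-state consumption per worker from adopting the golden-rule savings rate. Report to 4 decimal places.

Δc ≈ 0.0454

Capital per worker breaks even when investment replaces (n + δ)·k; here n + δ = 0.078.
Current steady state (s = 0.41): k* = (0.41/0.078)^(1/0.7) ≈ 10.7042, y* = 10.7042^0.3 ≈ 2.0364, c* = (1−0.41)·2.0364 ≈ 1.2015.
At the golden rule the marginal product of capital equals n+δ: 0.3·k^(0.3−1) = 0.078. Solving, k_gold = (0.3/0.078)^(1/0.7) ≈ 6.8510.
y_gold = 6.8510^0.3 ≈ 1.7813, c_gold = y_gold − 0.078·k_gold ≈ 1.2469.
Gain: Δc = 1.2469 − 1.2015 ≈ 0.0454.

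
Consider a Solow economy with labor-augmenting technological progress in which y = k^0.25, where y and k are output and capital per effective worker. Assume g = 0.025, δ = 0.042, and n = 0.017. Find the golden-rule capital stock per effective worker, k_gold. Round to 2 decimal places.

k_gold ≈ 4.28

n + g + δ = 0.017 + 0.025 + 0.042 = 0.084.
Golden rule sets MPK = n+g+δ: 0.25·k^(0.25−1) = 0.084, so k_gold = (0.25/0.084)^(1/0.75) ≈ 4.2810.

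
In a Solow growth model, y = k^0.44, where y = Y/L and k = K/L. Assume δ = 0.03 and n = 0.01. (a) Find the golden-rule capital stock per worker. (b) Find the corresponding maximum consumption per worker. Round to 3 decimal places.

(a) k_gold ≈ 72.382; (b) c_gold ≈ 3.685

Break-even investment rate: n + δ = 0.01 + 0.03 = 0.04.
Maximizing c = f(k) − (n+δ)·k gives f'(k) = n+δ, i.e. 0.44·k^(0.44−1) = 0.04, so k_gold = (0.44/0.04)^(1/0.56) ≈ 72.3819.
y_gold = 72.3819^0.44 ≈ 6.5802; c_gold = y_gold − 0.04·k_gold ≈ 3.6849.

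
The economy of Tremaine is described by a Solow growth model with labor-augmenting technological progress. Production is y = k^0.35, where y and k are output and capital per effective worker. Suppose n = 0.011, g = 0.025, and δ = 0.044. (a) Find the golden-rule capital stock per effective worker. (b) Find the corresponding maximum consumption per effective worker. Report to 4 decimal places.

(a) k_gold ≈ 9.6855; (b) c_gold ≈ 1.4390

The effective depreciation rate is n + g + δ = 0.011 + 0.025 + 0.044 = 0.08.
Setting f'(k) = n+g+δ gives 0.35·k^(0.35−1) = 0.08, hence k_gold = (0.35/0.08)^(1/0.65) ≈ 9.6855.
y_gold = 9.6855^0.35 ≈ 2.2138; c_gold = y_gold − 0.08·k_gold ≈ 1.4390.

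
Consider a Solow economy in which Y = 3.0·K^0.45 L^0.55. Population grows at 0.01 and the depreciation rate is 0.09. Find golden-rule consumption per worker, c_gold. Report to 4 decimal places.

Break-even investment rate: n + δ = 0.01 + 0.09 = 0.1.
Setting f'(k) = n+δ gives 0.45·3.0·k^(0.45−1) = 0.1, hence k_gold = (0.45·3.0/0.1)^(1/0.55) ≈ 113.5409.
y_gold = 3.0·113.5409^0.45 ≈ 25.2313.
c_gold = y_gold − (n+δ)·k_gold = 25.2313 − 0.1·113.5409 ≈ 13.8772.

c_gold ≈ 13.8772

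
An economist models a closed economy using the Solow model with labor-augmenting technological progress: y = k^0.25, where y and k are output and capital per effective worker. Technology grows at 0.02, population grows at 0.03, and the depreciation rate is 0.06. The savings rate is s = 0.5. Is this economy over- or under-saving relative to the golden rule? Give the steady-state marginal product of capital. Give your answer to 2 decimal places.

over-saving; MPK ≈ 0.06

The effective depreciation rate is n + g + δ = 0.03 + 0.02 + 0.06 = 0.11.
Steady-state k*: s·k^0.25 = 0.11·k gives k* = (0.5/0.11)^(1/0.75) ≈ 7.5296.
MPK = 0.25·7.5296^(-0.75) ≈ 0.0550.
MPK < n+g+δ = 0.11, so the economy is dynamically inefficient (over-saving).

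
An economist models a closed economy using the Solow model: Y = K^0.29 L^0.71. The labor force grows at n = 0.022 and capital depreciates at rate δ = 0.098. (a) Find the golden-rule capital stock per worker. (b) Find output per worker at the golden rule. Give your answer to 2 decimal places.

The effective depreciation rate is n + δ = 0.022 + 0.098 = 0.12.
At the golden rule the marginal product of capital equals n+δ: 0.29·k^(0.29−1) = 0.12. Solving, k_gold = (0.29/0.12)^(1/0.71) ≈ 3.4653.
y_gold = 3.4653^0.29 ≈ 1.4339.

(a) k_gold ≈ 3.47; (b) y_gold ≈ 1.43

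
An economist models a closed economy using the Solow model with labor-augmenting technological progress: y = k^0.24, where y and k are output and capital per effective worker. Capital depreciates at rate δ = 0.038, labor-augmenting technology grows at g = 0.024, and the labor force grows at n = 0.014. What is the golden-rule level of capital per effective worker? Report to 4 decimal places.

k_gold ≈ 4.5405

Break-even investment rate: n + g + δ = 0.014 + 0.024 + 0.038 = 0.076.
Maximizing c = f(k) − (n+g+δ)·k gives f'(k) = n+g+δ, i.e. 0.24·k^(0.24−1) = 0.076, so k_gold = (0.24/0.076)^(1/0.76) ≈ 4.5405.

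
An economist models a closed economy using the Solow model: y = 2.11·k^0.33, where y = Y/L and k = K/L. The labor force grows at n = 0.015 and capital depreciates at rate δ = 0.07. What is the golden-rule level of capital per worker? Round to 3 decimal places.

k_gold ≈ 23.081

Break-even investment rate: n + δ = 0.015 + 0.07 = 0.085.
At the golden rule the marginal product of capital equals n+δ: 0.33·2.11·k^(0.33−1) = 0.085. Solving, k_gold = (0.33·2.11/0.085)^(1/0.67) ≈ 23.0808.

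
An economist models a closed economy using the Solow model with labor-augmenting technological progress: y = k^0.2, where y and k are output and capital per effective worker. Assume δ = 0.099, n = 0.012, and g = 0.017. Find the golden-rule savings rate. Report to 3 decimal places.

Capital per effective worker breaks even when investment replaces (n + g + δ)·k; here n + g + δ = 0.128.
At the golden rule MPK = n+g+δ, and in any Cobb-Douglas steady state s = (n+g+δ)·k/y = MPK·k/y = capital's share 0.2.

s_gold = 0.200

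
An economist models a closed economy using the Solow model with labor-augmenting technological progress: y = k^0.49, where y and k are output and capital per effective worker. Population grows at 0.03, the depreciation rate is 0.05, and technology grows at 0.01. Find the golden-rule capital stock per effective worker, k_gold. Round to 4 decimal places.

Break-even investment rate: n + g + δ = 0.03 + 0.01 + 0.05 = 0.09.
Maximizing c = f(k) − (n+g+δ)·k gives f'(k) = n+g+δ, i.e. 0.49·k^(0.49−1) = 0.09, so k_gold = (0.49/0.09)^(1/0.51) ≈ 27.7362.

k_gold ≈ 27.7362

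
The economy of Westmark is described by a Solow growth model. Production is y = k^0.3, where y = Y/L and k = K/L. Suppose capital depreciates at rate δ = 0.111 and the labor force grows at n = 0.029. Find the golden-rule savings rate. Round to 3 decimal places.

The effective depreciation rate is n + δ = 0.029 + 0.111 = 0.14.
At the golden rule MPK = n+δ, and in any Cobb-Douglas steady state s = (n+δ)·k/y = MPK·k/y = capital's share 0.3.

s_gold = 0.300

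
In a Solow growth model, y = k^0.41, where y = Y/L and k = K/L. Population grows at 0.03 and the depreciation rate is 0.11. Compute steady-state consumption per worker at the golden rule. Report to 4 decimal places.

c_gold ≈ 1.2449

n + δ = 0.03 + 0.11 = 0.14.
Setting f'(k) = n+δ gives 0.41·k^(0.41−1) = 0.14, hence k_gold = (0.41/0.14)^(1/0.59) ≈ 6.1793.
y_gold = 6.1793^0.41 ≈ 2.1100.
c_gold = y_gold − (n+δ)·k_gold = 2.1100 − 0.14·6.1793 ≈ 1.2449.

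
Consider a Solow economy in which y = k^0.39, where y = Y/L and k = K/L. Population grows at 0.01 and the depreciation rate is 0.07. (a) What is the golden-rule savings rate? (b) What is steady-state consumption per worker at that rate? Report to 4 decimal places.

(a) s_gold = 0.3900; (b) c_gold ≈ 1.6795

The effective depreciation rate is n + δ = 0.01 + 0.07 = 0.08.
For Cobb-Douglas, s_gold equals capital's share: s_gold = 0.39.
At the golden rule the marginal product of capital equals n+δ: 0.39·k^(0.39−1) = 0.08. Solving, k_gold = (0.39/0.08)^(1/0.61) ≈ 13.4223.
y_gold = 13.4223^0.39 ≈ 2.7533; c_gold = (1−0.39)·y_gold ≈ 1.6795.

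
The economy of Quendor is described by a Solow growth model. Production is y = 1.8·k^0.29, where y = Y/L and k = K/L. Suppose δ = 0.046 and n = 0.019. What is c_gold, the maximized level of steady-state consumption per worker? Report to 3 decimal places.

c_gold ≈ 2.993

The effective depreciation rate is n + δ = 0.019 + 0.046 = 0.065.
Golden rule sets MPK = n+δ: 0.29·1.8·k^(0.29−1) = 0.065, so k_gold = (0.29·1.8/0.065)^(1/0.71) ≈ 18.8064.
y_gold = 1.8·18.8064^0.29 ≈ 4.2152.
c_gold = y_gold − (n+δ)·k_gold = 4.2152 − 0.065·18.8064 ≈ 2.9928.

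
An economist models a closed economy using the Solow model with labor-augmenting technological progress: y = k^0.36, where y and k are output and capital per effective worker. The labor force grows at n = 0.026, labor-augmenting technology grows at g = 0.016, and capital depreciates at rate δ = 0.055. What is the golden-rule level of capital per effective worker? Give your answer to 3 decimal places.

n + g + δ = 0.026 + 0.016 + 0.055 = 0.097.
Golden rule sets MPK = n+g+δ: 0.36·k^(0.36−1) = 0.097, so k_gold = (0.36/0.097)^(1/0.64) ≈ 7.7605.

k_gold ≈ 7.761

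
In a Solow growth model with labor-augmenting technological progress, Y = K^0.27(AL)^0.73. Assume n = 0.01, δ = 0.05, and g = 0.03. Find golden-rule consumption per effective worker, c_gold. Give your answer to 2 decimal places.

The effective depreciation rate is n + g + δ = 0.01 + 0.03 + 0.05 = 0.09.
Maximizing c = f(k) − (n+g+δ)·k gives f'(k) = n+g+δ, i.e. 0.27·k^(0.27−1) = 0.09, so k_gold = (0.27/0.09)^(1/0.73) ≈ 4.5039.
y_gold = 4.5039^0.27 ≈ 1.5013.
c_gold = y_gold − (n+g+δ)·k_gold = 1.5013 − 0.09·4.5039 ≈ 1.0960.

c_gold ≈ 1.10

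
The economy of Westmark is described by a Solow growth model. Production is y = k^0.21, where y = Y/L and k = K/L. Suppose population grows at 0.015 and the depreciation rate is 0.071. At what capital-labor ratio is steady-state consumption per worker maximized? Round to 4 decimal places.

k_gold ≈ 3.0959

Break-even investment rate: n + δ = 0.015 + 0.071 = 0.086.
Maximizing c = f(k) − (n+δ)·k gives f'(k) = n+δ, i.e. 0.21·k^(0.21−1) = 0.086, so k_gold = (0.21/0.086)^(1/0.79) ≈ 3.0959.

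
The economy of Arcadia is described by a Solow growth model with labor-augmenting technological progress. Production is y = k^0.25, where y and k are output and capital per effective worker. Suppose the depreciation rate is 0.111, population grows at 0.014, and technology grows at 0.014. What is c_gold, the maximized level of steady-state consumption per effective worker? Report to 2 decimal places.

c_gold ≈ 0.91

The effective depreciation rate is n + g + δ = 0.014 + 0.014 + 0.111 = 0.139.
Maximizing c = f(k) − (n+g+δ)·k gives f'(k) = n+g+δ, i.e. 0.25·k^(0.25−1) = 0.139, so k_gold = (0.25/0.139)^(1/0.75) ≈ 2.1873.
y_gold = 2.1873^0.25 ≈ 1.2161.
c_gold = y_gold − (n+g+δ)·k_gold = 1.2161 − 0.139·2.1873 ≈ 0.9121.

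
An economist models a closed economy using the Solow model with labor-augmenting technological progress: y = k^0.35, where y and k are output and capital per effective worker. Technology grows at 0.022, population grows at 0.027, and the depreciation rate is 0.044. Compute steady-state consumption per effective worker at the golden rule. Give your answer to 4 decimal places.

Break-even investment rate: n + g + δ = 0.027 + 0.022 + 0.044 = 0.093.
At the golden rule the marginal product of capital equals n+g+δ: 0.35·k^(0.35−1) = 0.093. Solving, k_gold = (0.35/0.093)^(1/0.65) ≈ 7.6827.
y_gold = 7.6827^0.35 ≈ 2.0414.
c_gold = y_gold − (n+g+δ)·k_gold = 2.0414 − 0.093·7.6827 ≈ 1.3269.

c_gold ≈ 1.3269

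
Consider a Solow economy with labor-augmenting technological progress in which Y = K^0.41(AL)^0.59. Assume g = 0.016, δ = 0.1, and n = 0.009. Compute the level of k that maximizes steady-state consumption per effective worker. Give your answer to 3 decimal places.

Capital per effective worker breaks even when investment replaces (n + g + δ)·k; here n + g + δ = 0.125.
At the golden rule the marginal product of capital equals n+g+δ: 0.41·k^(0.41−1) = 0.125. Solving, k_gold = (0.41/0.125)^(1/0.59) ≈ 7.4879.

k_gold ≈ 7.488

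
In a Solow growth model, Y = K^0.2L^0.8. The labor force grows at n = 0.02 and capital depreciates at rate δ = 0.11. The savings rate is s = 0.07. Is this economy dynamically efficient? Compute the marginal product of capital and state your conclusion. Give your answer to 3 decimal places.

dynamically efficient; MPK ≈ 0.371

The effective depreciation rate is n + δ = 0.02 + 0.11 = 0.13.
Steady-state k*: s·k^0.2 = 0.13·k gives k* = (0.07/0.13)^(1/0.8) ≈ 0.4613.
MPK = 0.2·0.4613^(-0.8) ≈ 0.3714.
MPK > n+δ = 0.13, so the economy is dynamically efficient (under-saving).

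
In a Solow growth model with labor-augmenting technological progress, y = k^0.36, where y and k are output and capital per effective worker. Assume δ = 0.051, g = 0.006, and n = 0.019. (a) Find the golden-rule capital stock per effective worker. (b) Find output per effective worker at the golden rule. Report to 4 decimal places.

(a) k_gold ≈ 11.3619; (b) y_gold ≈ 2.3986

Capital per effective worker breaks even when investment replaces (n + g + δ)·k; here n + g + δ = 0.076.
At the golden rule the marginal product of capital equals n+g+δ: 0.36·k^(0.36−1) = 0.076. Solving, k_gold = (0.36/0.076)^(1/0.64) ≈ 11.3619.
y_gold = 11.3619^0.36 ≈ 2.3986.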